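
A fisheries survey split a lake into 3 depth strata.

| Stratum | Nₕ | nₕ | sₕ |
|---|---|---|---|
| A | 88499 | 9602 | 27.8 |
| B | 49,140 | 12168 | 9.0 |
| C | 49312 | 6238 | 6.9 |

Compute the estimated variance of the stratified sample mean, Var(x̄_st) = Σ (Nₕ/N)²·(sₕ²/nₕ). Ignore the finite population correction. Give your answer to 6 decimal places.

0.019027

N = 186951. Term for each stratum: Wₕ²sₕ²/nₕ.
Var(x̄_st) = 0.018036366 + 0.000459918 + 0.000531010 = 0.019027294 → 0.019027.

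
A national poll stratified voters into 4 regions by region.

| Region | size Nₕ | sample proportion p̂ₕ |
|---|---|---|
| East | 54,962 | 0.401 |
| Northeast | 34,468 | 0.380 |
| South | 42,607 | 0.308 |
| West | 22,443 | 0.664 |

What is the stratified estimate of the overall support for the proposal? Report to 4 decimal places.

N = 54962 + 34468 + 42607 + 22443 = 154480.
Overall proportion = Σ (Nₕ/N)·p̂ₕ.
Σ Nₕp̂ₕ = 22039.762 + 13097.84 + 13122.956 + 14902.152 = 63162.71.
63162.71 / 154480 = 0.408873... → 0.4089.

0.4089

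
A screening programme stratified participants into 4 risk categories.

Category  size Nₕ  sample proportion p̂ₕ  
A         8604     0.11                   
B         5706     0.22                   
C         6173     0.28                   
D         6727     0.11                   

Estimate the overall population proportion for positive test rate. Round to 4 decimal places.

0.1716

N = 8604 + 5706 + 6173 + 6727 = 27210.
Overall proportion = Σ (Nₕ/N)·p̂ₕ.
Σ Nₕp̂ₕ = 946.44 + 1255.32 + 1728.44 + 739.97 = 4670.17.
4670.17 / 27210 = 0.171634... → 0.1716.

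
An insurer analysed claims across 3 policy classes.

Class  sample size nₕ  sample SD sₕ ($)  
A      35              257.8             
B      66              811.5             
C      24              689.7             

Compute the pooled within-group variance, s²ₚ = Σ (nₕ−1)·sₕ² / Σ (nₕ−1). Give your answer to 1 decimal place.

A: (35−1)·257.8² = 34·66460.84 = 2259668.56
B: (66−1)·811.5² = 65·658532.25 = 42804596.25
C: (24−1)·689.7² = 23·475686.09 = 10940780.07
Numerator = 56005044.88; denominator = Σ(nₕ−1) = 122.
s²ₚ = 56005044.88/122 = 459057.745... → 459057.7.

459057.7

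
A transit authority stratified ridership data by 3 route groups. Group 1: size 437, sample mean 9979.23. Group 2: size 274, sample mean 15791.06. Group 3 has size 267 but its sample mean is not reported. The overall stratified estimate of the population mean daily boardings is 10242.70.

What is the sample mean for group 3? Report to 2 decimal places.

N = 437 + 274 + 267 = 978.
Overall total = μ·N = 10242.70·978 = 10017360.6.
Subtract the known strata: 437·9979.23 + 274·15791.06 = 8687673.95.
Remaining total for group 3: 10017360.6 − 8687673.95 = 1329686.65.
Divide by its size: 1329686.65 / 267 = 4980.0998... → 4980.10.

4980.10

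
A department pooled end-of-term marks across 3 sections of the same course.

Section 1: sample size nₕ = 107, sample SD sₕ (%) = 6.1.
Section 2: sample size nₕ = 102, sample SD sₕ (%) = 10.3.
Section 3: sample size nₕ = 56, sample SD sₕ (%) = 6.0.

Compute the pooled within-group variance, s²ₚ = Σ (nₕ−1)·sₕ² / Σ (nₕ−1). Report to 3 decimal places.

Degrees of freedom: 106 + 101 + 55 = 262.
Σ(nₕ−1)sₕ² = 106·37.21 + 101·106.09 + 55·36 = 16639.35.
s²ₚ = 16639.35 / 262 = 63.50897... → 63.509.

63.509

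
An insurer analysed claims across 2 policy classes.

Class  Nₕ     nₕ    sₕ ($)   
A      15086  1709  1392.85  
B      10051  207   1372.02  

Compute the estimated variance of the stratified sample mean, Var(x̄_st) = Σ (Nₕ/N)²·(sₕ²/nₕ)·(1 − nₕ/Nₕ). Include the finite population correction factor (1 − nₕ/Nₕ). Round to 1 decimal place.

N = 25137. Term for each stratum: Wₕ²sₕ²/nₕ·(1−nₕ/Nₕ).
Var(x̄_st) = 362.5539 + 1423.9821 = 1786.5360 → 1786.5.

1786.5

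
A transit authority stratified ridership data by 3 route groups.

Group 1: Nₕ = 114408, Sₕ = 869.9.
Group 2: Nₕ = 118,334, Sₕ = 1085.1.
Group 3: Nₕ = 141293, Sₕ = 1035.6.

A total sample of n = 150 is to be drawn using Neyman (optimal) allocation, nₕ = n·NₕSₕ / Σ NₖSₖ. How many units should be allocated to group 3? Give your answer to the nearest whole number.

59

1: NₕSₕ = 114408·869.9 = 99523519.2
2: NₕSₕ = 118334·1085.1 = 128404223.4
3: NₕSₕ = 141293·1035.6 = 146323030.8
Σ NₕSₕ = 374250773.4.
n_3 = 150·146323030.8/374250773.4 = 58.646... → 59.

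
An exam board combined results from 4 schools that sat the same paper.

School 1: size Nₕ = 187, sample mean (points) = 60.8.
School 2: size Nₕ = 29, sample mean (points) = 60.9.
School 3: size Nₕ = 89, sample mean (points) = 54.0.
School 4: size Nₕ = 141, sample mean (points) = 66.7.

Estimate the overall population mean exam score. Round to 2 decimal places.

x̄_st = (Σ Nₕx̄ₕ) / (Σ Nₕ) = (187·60.8 + 29·60.9 + 89·54.0 + 141·66.7) / 446
= 27346.4 / 446 = 61.3148... → 61.31.

61.31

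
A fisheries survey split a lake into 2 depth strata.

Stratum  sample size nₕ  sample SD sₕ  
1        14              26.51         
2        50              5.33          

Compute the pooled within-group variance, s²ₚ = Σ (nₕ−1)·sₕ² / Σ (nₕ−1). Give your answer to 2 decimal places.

Degrees of freedom: 13 + 49 = 62.
Σ(nₕ−1)sₕ² = 13·702.7801 + 49·28.4089 = 10528.1774.
s²ₚ = 10528.1774 / 62 = 169.8093... → 169.81.

169.81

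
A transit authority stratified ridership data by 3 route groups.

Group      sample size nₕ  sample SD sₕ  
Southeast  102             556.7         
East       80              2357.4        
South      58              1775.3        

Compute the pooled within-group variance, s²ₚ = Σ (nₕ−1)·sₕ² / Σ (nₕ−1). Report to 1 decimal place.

Degrees of freedom: 101 + 79 + 57 = 237.
Σ(nₕ−1)sₕ² = 101·309914.89 + 79·5557334.76 + 57·3151690.09 = 649977185.06.
s²ₚ = 649977185.06 / 237 = 2742519.768... → 2742519.8.

2742519.8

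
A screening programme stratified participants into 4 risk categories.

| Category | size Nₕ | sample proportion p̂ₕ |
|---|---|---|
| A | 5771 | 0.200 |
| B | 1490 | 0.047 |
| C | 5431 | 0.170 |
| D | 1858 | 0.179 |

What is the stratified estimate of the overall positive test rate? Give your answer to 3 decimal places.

0.170

N = 5771 + 1490 + 5431 + 1858 = 14550.
Overall proportion = Σ (Nₕ/N)·p̂ₕ.
Σ Nₕp̂ₕ = 1154.2 + 70.03 + 923.27 + 332.582 = 2480.082.
2480.082 / 14550 = 0.17045... → 0.170.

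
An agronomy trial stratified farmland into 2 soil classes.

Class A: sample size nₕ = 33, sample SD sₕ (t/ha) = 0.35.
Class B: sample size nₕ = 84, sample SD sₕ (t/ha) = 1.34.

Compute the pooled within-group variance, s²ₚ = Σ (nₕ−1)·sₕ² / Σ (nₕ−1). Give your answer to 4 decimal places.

1.3300

A: (33−1)·0.35² = 32·0.1225 = 3.92
B: (84−1)·1.34² = 83·1.7956 = 149.0348
Numerator = 152.9548; denominator = Σ(nₕ−1) = 115.
s²ₚ = 152.9548/115 = 1.330042... → 1.3300.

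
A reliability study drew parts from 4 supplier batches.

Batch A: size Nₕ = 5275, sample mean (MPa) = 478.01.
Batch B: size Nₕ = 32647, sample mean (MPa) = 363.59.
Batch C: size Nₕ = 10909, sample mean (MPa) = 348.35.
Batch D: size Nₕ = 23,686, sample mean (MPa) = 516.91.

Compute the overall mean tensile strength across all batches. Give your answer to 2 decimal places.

419.70

x̄_st = (Σ Nₕx̄ₕ) / (Σ Nₕ) = (5275·478.01 + 32647·363.59 + 10909·348.35 + 23686·516.91) / 72517
= 30435305.89 / 72517 = 419.6989... → 419.70.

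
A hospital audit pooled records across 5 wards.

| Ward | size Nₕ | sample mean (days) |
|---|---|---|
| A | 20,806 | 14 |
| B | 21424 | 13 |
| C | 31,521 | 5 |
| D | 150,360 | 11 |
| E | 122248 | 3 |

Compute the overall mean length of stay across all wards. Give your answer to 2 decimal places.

N = 20806 + 21424 + 31521 + 150360 + 122248 = 346359.
The stratified mean weights each stratum mean by its population share Nₕ/N.
Σ Nₕx̄ₕ = 20806·14 + 21424·13 + 31521·5 + 150360·11 + 122248·3 = 291284 + 278512 + 157605 + 1653960 + 366744 = 2748105.
Divide by N: 2748105 / 346359 = 7.9343... → 7.93.

7.93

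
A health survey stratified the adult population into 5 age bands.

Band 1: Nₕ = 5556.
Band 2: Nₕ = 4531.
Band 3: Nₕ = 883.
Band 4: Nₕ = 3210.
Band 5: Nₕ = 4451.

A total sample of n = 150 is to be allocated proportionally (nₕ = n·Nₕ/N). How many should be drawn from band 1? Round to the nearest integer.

45

Share of band 1 = 5556/18631 = 0.29821.
Allocate 150 × 0.29821 = 44.732... → 45.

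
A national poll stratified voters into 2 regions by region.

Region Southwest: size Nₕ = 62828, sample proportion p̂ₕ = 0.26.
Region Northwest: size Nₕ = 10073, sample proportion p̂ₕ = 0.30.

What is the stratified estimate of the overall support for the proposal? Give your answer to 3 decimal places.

0.266

Wₕ = Nₕ/N with N = 72901: 0.8618, 0.1382.
p̂_st = 0.8618·0.26 + 0.1382·0.30 ≈ 0.26553... → 0.266.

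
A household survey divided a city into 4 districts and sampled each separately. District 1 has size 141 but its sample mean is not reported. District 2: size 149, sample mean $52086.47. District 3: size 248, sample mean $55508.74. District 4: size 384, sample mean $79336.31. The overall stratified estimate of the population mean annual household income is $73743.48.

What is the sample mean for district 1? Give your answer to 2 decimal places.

113470.17

N = 141 + 149 + 248 + 384 = 922.
Overall total = μ·N = 73743.48·922 = 67991488.56.
Subtract the known strata: 149·52086.47 + 248·55508.74 + 384·79336.31 = 51992194.59.
Remaining total for district 1: 67991488.56 − 51992194.59 = 15999293.97.
Divide by its size: 15999293.97 / 141 = 113470.17 → 113470.17.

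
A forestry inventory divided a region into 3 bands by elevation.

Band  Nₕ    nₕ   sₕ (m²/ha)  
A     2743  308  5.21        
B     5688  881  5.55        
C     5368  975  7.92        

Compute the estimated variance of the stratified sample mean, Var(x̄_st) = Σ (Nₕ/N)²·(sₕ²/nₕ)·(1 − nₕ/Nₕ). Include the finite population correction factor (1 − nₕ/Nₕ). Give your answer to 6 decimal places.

0.016079

N = 13799. Term for each stratum: Wₕ²sₕ²/nₕ·(1−nₕ/Nₕ).
Var(x̄_st) = 0.003091393 + 0.005020518 + 0.007967540 = 0.016079451 → 0.016079.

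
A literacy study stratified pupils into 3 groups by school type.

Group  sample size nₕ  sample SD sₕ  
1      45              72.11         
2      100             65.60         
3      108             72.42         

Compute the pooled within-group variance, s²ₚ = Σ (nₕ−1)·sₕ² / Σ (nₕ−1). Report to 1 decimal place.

4864.0

1: (45−1)·72.11² = 44·5199.8521 = 228793.4924
2: (100−1)·65.60² = 99·4303.36 = 426032.64
3: (108−1)·72.42² = 107·5244.6564 = 561178.2348
Numerator = 1216004.3672; denominator = Σ(nₕ−1) = 250.
s²ₚ = 1216004.3672/250 = 4864.017... → 4864.0.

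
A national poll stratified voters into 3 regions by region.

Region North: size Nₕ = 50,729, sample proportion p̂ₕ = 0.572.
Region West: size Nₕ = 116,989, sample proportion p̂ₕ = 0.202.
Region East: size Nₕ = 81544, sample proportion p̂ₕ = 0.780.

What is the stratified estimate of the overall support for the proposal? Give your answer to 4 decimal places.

0.4664

N = 50729 + 116989 + 81544 = 249262.
Overall proportion = Σ (Nₕ/N)·p̂ₕ.
Σ Nₕp̂ₕ = 29016.988 + 23631.778 + 63604.32 = 116253.086.
116253.086 / 249262 = 0.466389... → 0.4664.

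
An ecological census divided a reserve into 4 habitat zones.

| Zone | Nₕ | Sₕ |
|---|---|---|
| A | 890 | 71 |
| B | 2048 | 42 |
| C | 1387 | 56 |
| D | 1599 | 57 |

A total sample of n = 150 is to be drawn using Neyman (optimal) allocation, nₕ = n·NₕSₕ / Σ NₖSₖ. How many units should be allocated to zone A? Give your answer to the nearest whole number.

30

A: NₕSₕ = 890·71 = 63190
B: NₕSₕ = 2048·42 = 86016
C: NₕSₕ = 1387·56 = 77672
D: NₕSₕ = 1599·57 = 91143
Σ NₕSₕ = 318021.
n_A = 150·63190/318021 = 29.805... → 30.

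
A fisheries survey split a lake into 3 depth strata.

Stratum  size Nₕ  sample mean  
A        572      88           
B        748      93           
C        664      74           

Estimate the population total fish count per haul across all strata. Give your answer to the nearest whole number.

Estimate total by summing Nₕ·x̄ₕ over strata.
572·88 + 748·93 + 664·74 = 50336 + 69564 + 49136 = 169036.

169036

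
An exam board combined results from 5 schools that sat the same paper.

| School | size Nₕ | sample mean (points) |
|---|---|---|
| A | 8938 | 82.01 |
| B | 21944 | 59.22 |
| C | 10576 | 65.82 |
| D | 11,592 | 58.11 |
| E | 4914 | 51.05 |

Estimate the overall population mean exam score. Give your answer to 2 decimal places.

63.02

N = 8938 + 21944 + 10576 + 11592 + 4914 = 57964.
Weight each subgroup mean by Nₕ/N and sum.
Σ Nₕx̄ₕ = 8938·82.01 + 21944·59.22 + 10576·65.82 + 11592·58.11 + 4914·51.05 = 733005.38 + 1299523.68 + 696112.32 + 673611.12 + 250859.7 = 3653112.2.
Divide by N: 3653112.2 / 57964 = 63.0238... → 63.02.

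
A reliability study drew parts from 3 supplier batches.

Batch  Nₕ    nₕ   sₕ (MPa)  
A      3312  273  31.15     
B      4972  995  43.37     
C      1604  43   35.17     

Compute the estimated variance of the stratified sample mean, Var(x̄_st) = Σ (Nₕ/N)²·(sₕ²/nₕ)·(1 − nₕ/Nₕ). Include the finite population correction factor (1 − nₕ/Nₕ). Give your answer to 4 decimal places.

N = 9888. Term for each stratum: Wₕ²sₕ²/nₕ·(1−nₕ/Nₕ).
Var(x̄_st) = 0.3658959 + 0.3823187 + 0.7366592 = 1.4848739 → 1.4849.

1.4849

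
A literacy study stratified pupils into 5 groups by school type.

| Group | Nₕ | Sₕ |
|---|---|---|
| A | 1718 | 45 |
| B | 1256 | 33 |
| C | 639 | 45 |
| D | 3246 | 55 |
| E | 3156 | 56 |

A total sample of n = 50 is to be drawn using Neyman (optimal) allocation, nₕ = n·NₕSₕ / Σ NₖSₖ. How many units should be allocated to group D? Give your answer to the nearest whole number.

18

Σ NₕSₕ = 1718·45 + 1256·33 + 639·45 + 3246·55 + 3156·56 = 502779.
Share for D: 178530/502779 = 0.35509.
n_D = 50 × 0.35509 = 17.754... → 18.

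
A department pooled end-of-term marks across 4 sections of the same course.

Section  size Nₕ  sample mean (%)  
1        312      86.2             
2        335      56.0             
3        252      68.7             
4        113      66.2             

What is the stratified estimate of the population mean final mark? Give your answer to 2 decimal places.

69.61

x̄_st = (Σ Nₕx̄ₕ) / (Σ Nₕ) = (312·86.2 + 335·56.0 + 252·68.7 + 113·66.2) / 1012
= 70447.4 / 1012 = 69.6121... → 69.61.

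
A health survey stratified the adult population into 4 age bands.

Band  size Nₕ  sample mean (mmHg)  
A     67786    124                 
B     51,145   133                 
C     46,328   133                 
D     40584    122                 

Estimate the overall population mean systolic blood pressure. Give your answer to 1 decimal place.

N = 67786 + 51145 + 46328 + 40584 = 205843.
Overall mean = Σ (Nₕ/N)·x̄ₕ — weight by population share, not a simple average.
Σ Nₕx̄ₕ = 67786·124 + 51145·133 + 46328·133 + 40584·122 = 8405464 + 6802285 + 6161624 + 4951248 = 26320621.
Divide by N: 26320621 / 205843 = 127.867... → 127.9.

127.9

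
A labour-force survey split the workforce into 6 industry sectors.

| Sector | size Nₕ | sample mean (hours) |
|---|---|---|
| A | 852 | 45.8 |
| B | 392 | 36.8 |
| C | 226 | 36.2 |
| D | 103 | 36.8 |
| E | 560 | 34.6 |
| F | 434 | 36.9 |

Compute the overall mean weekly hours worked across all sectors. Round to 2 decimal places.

39.27

N = 852 + 392 + 226 + 103 + 560 + 434 = 2567.
Overall mean = Σ (Nₕ/N)·x̄ₕ — weight by population share, not a simple average.
Σ Nₕx̄ₕ = 852·45.8 + 392·36.8 + 226·36.2 + 103·36.8 + 560·34.6 + 434·36.9 = 39021.6 + 14425.6 + 8181.2 + 3790.4 + 19376 + 16014.6 = 100809.4.
Divide by N: 100809.4 / 2567 = 39.2713... → 39.27.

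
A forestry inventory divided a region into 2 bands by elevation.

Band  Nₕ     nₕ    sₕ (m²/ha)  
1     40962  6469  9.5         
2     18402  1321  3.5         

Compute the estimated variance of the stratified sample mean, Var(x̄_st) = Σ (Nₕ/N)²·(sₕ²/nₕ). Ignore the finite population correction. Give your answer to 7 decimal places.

0.0075335

N = 59364. Term for each stratum: Wₕ²sₕ²/nₕ.
Var(x̄_st) = 0.0066424157 + 0.0008910806 = 0.0075334964 → 0.0075335.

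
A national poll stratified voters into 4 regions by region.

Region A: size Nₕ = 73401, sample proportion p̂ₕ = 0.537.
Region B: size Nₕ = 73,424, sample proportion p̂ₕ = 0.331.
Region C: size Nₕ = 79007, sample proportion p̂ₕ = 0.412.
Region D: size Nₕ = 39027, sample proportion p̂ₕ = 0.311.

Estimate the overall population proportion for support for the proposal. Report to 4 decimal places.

Wₕ = Nₕ/N with N = 264859: 0.2771, 0.2772, 0.2983, 0.1474.
p̂_st = 0.2771·0.537 + 0.2772·0.331 + 0.2983·0.412 + 0.1474·0.311 ≈ 0.409304... → 0.4093.

0.4093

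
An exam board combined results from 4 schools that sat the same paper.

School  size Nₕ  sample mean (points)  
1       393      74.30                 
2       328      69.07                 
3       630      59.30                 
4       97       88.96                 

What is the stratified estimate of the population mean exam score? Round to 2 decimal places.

67.57

x̄_st = (Σ Nₕx̄ₕ) / (Σ Nₕ) = (393·74.30 + 328·69.07 + 630·59.30 + 97·88.96) / 1448
= 97842.98 / 1448 = 67.5711... → 67.57.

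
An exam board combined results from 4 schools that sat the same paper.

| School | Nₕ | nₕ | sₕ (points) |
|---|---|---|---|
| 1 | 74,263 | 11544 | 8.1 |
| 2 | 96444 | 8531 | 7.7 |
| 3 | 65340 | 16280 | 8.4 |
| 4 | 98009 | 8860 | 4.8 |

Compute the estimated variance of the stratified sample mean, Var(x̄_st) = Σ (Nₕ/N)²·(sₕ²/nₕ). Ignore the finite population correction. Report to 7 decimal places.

N = 334056. Term for each stratum: Wₕ²sₕ²/nₕ.
Var(x̄_st) = 0.0002808796 + 0.0005792865 + 0.0001658150 + 0.0002238423 = 0.0012498233 → 0.0012498.

0.0012498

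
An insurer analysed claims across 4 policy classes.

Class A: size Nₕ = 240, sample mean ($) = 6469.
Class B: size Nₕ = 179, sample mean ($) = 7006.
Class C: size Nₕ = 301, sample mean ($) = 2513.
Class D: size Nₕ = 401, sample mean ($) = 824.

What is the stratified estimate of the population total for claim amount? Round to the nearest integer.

A: 240·6469 = 1552560
B: 179·7006 = 1254074
C: 301·2513 = 756413
D: 401·824 = 330424
τ̂ = Σ Nₕx̄ₕ = 3893471.

3893471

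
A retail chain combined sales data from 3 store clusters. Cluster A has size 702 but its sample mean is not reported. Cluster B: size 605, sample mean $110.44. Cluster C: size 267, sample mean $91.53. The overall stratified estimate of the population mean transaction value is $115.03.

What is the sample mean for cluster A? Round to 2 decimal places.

N = 702 + 605 + 267 = 1574.
Overall total = μ·N = 115.03·1574 = 181057.22.
Subtract the known strata: 605·110.44 + 267·91.53 = 91254.71.
Remaining total for cluster A: 181057.22 − 91254.71 = 89802.51.
Divide by its size: 89802.51 / 702 = 127.9238... → 127.92.

127.92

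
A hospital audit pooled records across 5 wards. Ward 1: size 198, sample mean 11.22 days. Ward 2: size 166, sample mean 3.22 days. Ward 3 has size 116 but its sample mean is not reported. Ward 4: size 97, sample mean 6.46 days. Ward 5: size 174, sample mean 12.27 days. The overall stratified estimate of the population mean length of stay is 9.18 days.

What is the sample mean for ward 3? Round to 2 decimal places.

11.87

N = 198 + 166 + 116 + 97 + 174 = 751.
Overall total = μ·N = 9.18·751 = 6894.18.
Subtract the known strata: 198·11.22 + 166·3.22 + 97·6.46 + 174·12.27 = 5517.68.
Remaining total for ward 3: 6894.18 − 5517.68 = 1376.5.
Divide by its size: 1376.5 / 116 = 11.8664... → 11.87.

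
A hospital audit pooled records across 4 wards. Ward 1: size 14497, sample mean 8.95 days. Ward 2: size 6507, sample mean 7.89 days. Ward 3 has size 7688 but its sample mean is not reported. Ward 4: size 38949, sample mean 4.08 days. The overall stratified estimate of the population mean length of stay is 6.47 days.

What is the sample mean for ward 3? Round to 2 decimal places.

Σ Nₕx̄ₕ = N·μ, so 7688·x̄_3 = 67641·6.47 − (14497·8.95 + 6507·7.89 + 38949·4.08).
= 437637.27 − 340000.3 = 97636.97.
x̄_3 = 97636.97 / 7688 = 12.6999... → 12.70.

12.70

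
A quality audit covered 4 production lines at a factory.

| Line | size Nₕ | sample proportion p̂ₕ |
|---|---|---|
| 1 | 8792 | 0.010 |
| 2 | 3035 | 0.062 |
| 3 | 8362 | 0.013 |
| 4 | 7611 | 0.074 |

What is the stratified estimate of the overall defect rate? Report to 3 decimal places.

0.034

N = 8792 + 3035 + 8362 + 7611 = 27800.
Overall proportion = Σ (Nₕ/N)·p̂ₕ.
Σ Nₕp̂ₕ = 87.92 + 188.17 + 108.706 + 563.214 = 948.01.
948.01 / 27800 = 0.03410... → 0.034.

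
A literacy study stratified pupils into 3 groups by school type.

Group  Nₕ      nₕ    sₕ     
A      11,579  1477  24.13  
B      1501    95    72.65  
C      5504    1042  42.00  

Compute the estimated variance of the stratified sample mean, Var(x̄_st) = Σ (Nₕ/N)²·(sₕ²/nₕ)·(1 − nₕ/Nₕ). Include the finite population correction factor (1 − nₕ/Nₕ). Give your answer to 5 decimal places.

0.59339

N = 18584; Wₕ = Nₕ/N.
group A: (11579/18584)²·24.13²/1477·(1 − 1477/11579) = 0.13351626
group B: (1501/18584)²·72.65²/95·(1 − 95/1501) = 0.33949646
group C: (5504/18584)²·42.00²/1042·(1 − 1042/5504) = 0.12038170
Sum = 0.59339442 → 0.59339.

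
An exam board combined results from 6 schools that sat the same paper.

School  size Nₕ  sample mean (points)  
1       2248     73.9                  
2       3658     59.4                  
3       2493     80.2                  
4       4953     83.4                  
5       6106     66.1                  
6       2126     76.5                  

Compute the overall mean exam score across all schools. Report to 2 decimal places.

N = 21584; weights Wₕ = Nₕ/N = (0.1042, 0.1695, 0.1155, 0.2295, 0.2829, 0.0985).
x̄_st = Σ Wₕ·x̄ₕ = 0.1042·73.9 + 0.1695·59.4 + 0.1155·80.2 + 0.2295·83.4 + 0.2829·66.1 + 0.0985·76.5 ≈ 72.3998...
→ 72.40.

72.40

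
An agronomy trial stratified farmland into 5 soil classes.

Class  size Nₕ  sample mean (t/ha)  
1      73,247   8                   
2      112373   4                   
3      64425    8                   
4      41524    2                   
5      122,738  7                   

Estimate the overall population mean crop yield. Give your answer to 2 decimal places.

x̄_st = (Σ Nₕx̄ₕ) / (Σ Nₕ) = (73247·8 + 112373·4 + 64425·8 + 41524·2 + 122738·7) / 414307
= 2493082 / 414307 = 6.0175... → 6.02.

6.02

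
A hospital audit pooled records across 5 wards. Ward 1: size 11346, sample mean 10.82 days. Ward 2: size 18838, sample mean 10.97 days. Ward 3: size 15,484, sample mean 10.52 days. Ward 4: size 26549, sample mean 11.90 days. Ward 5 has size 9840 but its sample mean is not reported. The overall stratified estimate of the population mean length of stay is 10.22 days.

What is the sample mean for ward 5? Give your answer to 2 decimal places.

N = 11346 + 18838 + 15484 + 26549 + 9840 = 82057.
Overall total = μ·N = 10.22·82057 = 838622.54.
Subtract the known strata: 11346·10.82 + 18838·10.97 + 15484·10.52 + 26549·11.90 = 808241.36.
Remaining total for ward 5: 838622.54 − 808241.36 = 30381.18.
Divide by its size: 30381.18 / 9840 = 3.0875... → 3.09.

3.09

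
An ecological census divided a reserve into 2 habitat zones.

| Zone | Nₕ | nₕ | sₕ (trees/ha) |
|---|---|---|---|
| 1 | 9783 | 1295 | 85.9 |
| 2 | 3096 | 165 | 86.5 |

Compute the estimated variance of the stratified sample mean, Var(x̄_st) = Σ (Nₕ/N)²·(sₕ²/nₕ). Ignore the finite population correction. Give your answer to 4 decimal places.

5.9082

N = 12879. Term for each stratum: Wₕ²sₕ²/nₕ.
Var(x̄_st) = 3.2877318 + 2.6205104 = 5.9082422 → 5.9082.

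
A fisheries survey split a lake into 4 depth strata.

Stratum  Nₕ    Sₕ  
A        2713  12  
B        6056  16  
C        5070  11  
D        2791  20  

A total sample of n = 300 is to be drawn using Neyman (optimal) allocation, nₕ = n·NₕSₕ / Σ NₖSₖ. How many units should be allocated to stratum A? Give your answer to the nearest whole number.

41

Σ NₕSₕ = 2713·12 + 6056·16 + 5070·11 + 2791·20 = 241042.
Share for A: 32556/241042 = 0.13506.
n_A = 300 × 0.13506 = 40.519... → 41.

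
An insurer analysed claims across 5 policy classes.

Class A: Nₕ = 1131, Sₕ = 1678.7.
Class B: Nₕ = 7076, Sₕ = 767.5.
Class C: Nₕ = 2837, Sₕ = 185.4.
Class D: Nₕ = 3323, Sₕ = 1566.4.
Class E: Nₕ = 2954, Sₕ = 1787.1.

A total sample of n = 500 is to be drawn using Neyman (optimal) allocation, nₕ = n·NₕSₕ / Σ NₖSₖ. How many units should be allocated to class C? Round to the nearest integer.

Σ NₕSₕ = 1131·1678.7 + 7076·767.5 + 2837·185.4 + 3323·1566.4 + 2954·1787.1 = 18339660.1.
Share for C: 525979.8/18339660.1 = 0.02868.
n_C = 500 × 0.02868 = 14.340... → 14.

14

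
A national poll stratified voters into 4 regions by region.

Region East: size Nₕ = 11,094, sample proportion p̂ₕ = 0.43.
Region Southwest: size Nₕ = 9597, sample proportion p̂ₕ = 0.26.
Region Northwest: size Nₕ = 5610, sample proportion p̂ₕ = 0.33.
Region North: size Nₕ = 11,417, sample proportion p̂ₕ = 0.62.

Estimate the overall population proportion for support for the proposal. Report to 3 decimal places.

N = 11094 + 9597 + 5610 + 11417 = 37718.
Overall proportion = Σ (Nₕ/N)·p̂ₕ.
Σ Nₕp̂ₕ = 4770.42 + 2495.22 + 1851.3 + 7078.54 = 16195.48.
16195.48 / 37718 = 0.42938... → 0.429.

0.429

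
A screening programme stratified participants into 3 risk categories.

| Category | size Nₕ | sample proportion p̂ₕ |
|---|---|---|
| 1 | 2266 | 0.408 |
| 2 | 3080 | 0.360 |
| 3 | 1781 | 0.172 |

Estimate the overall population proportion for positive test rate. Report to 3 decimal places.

0.328

N = 2266 + 3080 + 1781 = 7127.
Overall proportion = Σ (Nₕ/N)·p̂ₕ.
Σ Nₕp̂ₕ = 924.528 + 1108.8 + 306.332 = 2339.66.
2339.66 / 7127 = 0.32828... → 0.328.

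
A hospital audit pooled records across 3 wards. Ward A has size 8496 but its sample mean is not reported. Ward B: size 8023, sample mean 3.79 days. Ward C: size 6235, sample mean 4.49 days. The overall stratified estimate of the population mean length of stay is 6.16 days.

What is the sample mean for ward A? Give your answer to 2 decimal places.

9.62

Σ Nₕx̄ₕ = N·μ, so 8496·x̄_A = 22754·6.16 − (8023·3.79 + 6235·4.49).
= 140164.64 − 58402.32 = 81762.32.
x̄_A = 81762.32 / 8496 = 9.6236... → 9.62.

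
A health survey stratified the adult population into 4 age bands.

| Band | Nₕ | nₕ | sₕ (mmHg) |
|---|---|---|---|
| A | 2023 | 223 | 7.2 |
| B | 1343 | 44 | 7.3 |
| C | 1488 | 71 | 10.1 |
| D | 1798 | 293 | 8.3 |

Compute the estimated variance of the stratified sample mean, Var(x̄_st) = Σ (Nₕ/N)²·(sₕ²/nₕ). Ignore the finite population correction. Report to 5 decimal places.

N = 6652. Term for each stratum: Wₕ²sₕ²/nₕ.
Var(x̄_st) = 0.02150044 + 0.04936744 + 0.07189286 + 0.01717764 = 0.15993838 → 0.15994.

0.15994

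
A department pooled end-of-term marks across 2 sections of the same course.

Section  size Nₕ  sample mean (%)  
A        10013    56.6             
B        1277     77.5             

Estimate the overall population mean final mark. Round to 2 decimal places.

x̄_st = (Σ Nₕx̄ₕ) / (Σ Nₕ) = (10013·56.6 + 1277·77.5) / 11290
= 665703.3 / 11290 = 58.9640... → 58.96.

58.96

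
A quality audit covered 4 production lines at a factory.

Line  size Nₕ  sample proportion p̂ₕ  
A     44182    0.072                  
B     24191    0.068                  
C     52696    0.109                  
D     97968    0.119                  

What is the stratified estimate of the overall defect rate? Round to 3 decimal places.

N = 44182 + 24191 + 52696 + 97968 = 219037.
Overall proportion = Σ (Nₕ/N)·p̂ₕ.
Σ Nₕp̂ₕ = 3181.104 + 1644.988 + 5743.864 + 11658.192 = 22228.148.
22228.148 / 219037 = 0.10148... → 0.101.

0.101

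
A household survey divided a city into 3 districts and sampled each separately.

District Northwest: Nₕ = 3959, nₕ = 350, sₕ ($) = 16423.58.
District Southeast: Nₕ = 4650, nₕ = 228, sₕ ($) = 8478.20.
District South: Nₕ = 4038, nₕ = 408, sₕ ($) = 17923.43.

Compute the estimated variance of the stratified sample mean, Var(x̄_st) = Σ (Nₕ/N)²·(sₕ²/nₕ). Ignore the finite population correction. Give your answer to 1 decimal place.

N = 12647; Wₕ = Nₕ/N.
district Northwest: (3959/12647)²·16423.58²/350 = 75520.2785
district Southeast: (4650/12647)²·8478.20²/228 = 42619.0079
district South: (4038/12647)²·17923.43²/408 = 80267.4890
Sum = 198406.7754 → 198406.8.

198406.8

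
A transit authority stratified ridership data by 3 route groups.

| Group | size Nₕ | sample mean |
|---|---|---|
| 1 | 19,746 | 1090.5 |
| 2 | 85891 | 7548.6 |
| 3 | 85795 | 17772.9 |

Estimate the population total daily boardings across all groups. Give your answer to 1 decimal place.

2194715771.1

1: 19746·1090.5 = 21533013
2: 85891·7548.6 = 648356802.6
3: 85795·17772.9 = 1524825955.5
τ̂ = Σ Nₕx̄ₕ = 2194715771.1.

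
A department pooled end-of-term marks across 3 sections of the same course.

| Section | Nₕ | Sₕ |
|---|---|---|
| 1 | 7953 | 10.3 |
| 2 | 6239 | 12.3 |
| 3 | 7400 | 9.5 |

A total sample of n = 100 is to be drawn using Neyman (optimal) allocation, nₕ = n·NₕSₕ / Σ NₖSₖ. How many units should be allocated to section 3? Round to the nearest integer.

Σ NₕSₕ = 7953·10.3 + 6239·12.3 + 7400·9.5 = 228955.6.
Share for 3: 70300/228955.6 = 0.30705.
n_3 = 100 × 0.30705 = 30.705... → 31.

31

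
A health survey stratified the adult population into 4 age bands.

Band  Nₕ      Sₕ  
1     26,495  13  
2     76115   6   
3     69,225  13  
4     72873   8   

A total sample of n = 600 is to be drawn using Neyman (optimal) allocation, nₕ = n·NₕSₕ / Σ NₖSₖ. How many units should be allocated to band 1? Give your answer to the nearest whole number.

Σ NₕSₕ = 26495·13 + 76115·6 + 69225·13 + 72873·8 = 2284034.
Share for 1: 344435/2284034 = 0.15080.
n_1 = 600 × 0.15080 = 90.481... → 90.

90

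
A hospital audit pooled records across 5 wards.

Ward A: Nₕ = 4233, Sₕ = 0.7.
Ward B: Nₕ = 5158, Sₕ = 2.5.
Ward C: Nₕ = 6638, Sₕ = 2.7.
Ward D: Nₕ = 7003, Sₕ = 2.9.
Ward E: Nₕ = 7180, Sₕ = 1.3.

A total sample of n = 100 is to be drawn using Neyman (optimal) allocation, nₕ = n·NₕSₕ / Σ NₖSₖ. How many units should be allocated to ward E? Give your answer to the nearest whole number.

Σ NₕSₕ = 4233·0.7 + 5158·2.5 + 6638·2.7 + 7003·2.9 + 7180·1.3 = 63423.4.
Share for E: 9334/63423.4 = 0.14717.
n_E = 100 × 0.14717 = 14.717... → 15.

15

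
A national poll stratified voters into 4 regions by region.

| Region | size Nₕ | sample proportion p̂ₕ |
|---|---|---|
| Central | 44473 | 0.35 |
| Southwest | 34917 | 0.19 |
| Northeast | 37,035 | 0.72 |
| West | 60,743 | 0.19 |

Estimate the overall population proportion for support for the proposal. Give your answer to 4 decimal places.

0.3410

Wₕ = Nₕ/N with N = 177168: 0.2510, 0.1971, 0.2090, 0.3429.
p̂_st = 0.2510·0.35 + 0.1971·0.19 + 0.2090·0.72 + 0.3429·0.19 ≈ 0.340954... → 0.3410.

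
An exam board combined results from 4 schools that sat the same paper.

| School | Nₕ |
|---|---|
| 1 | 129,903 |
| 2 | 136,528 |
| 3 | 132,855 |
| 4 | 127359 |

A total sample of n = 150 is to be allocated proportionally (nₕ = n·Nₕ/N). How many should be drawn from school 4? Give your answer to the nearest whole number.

36

N = 129903 + 136528 + 132855 + 127359 = 526645.
n_4 = 150·127359/526645 = 36.275... → 36.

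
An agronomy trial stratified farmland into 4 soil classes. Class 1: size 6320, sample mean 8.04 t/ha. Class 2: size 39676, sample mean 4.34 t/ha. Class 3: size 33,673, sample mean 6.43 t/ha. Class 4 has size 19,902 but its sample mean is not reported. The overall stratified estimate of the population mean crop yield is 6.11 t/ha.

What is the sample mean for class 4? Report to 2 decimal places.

8.48

Σ Nₕx̄ₕ = N·μ, so 19902·x̄_4 = 99571·6.11 − (6320·8.04 + 39676·4.34 + 33673·6.43).
= 608378.81 − 439524.03 = 168854.78.
x̄_4 = 168854.78 / 19902 = 8.4843... → 8.48.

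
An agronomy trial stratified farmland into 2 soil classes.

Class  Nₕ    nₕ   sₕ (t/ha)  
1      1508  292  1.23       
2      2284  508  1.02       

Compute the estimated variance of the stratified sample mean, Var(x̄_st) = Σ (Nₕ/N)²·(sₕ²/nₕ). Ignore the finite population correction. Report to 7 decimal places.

N = 3792; Wₕ = Nₕ/N.
class 1: (1508/3792)²·1.23²/292 = 0.0008193952
class 2: (2284/3792)²·1.02²/508 = 0.0007430057
Sum = 0.0015624009 → 0.0015624.

0.0015624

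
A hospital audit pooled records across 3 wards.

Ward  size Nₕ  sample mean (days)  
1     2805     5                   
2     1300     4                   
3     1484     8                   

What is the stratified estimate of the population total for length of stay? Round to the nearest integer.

31097

1: 2805·5 = 14025
2: 1300·4 = 5200
3: 1484·8 = 11872
τ̂ = Σ Nₕx̄ₕ = 31097.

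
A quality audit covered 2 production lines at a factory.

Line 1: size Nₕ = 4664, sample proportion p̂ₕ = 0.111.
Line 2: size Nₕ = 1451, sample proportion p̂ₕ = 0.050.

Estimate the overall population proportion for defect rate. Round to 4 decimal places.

0.0965

N = 4664 + 1451 = 6115.
Overall proportion = Σ (Nₕ/N)·p̂ₕ.
Σ Nₕp̂ₕ = 517.704 + 72.55 = 590.254.
590.254 / 6115 = 0.096526... → 0.0965.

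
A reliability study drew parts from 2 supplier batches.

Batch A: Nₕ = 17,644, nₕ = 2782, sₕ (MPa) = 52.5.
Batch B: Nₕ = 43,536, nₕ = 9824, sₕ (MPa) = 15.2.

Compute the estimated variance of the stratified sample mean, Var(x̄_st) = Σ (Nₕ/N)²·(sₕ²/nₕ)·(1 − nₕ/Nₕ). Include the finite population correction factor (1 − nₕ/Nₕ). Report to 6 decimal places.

0.078631

N = 61180; Wₕ = Nₕ/N.
batch A: (17644/61180)²·52.5²/2782·(1 − 2782/17644) = 0.069409169
batch B: (43536/61180)²·15.2²/9824·(1 − 9824/43536) = 0.009221741
Sum = 0.078630910 → 0.078631.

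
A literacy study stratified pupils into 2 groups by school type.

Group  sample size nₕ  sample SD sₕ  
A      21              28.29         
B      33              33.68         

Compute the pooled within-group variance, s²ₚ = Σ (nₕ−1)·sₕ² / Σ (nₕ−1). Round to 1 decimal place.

A: (21−1)·28.29² = 20·800.3241 = 16006.482
B: (33−1)·33.68² = 32·1134.3424 = 36298.9568
Numerator = 52305.4388; denominator = Σ(nₕ−1) = 52.
s²ₚ = 52305.4388/52 = 1005.874... → 1005.9.

1005.9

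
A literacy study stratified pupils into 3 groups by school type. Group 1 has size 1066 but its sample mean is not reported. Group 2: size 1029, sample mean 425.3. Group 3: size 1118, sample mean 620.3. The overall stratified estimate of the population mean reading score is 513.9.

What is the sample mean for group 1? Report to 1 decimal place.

Σ Nₕx̄ₕ = N·μ, so 1066·x̄_1 = 3213·513.9 − (1029·425.3 + 1118·620.3).
= 1651160.7 − 1131129.1 = 520031.6.
x̄_1 = 520031.6 / 1066 = 487.835... → 487.8.

487.8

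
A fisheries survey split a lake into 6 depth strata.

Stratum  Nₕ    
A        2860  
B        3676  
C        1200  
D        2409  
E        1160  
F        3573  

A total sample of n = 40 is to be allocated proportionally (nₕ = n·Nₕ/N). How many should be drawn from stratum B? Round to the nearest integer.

N = 2860 + 3676 + 1200 + 2409 + 1160 + 3573 = 14878.
n_B = 40·3676/14878 = 9.883... → 10.

10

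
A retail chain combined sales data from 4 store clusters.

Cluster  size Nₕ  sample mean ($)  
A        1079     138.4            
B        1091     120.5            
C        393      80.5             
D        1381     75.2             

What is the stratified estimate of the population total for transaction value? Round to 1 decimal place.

A: 1079·138.4 = 149333.6
B: 1091·120.5 = 131465.5
C: 393·80.5 = 31636.5
D: 1381·75.2 = 103851.2
τ̂ = Σ Nₕx̄ₕ = 416286.8.

416286.8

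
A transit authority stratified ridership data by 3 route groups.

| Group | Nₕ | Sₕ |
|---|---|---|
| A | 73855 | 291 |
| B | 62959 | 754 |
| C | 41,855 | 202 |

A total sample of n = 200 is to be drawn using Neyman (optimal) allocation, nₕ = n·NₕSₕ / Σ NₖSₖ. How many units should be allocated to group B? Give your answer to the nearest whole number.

Σ NₕSₕ = 73855·291 + 62959·754 + 41855·202 = 77417601.
Share for B: 47471086/77417601 = 0.61318.
n_B = 200 × 0.61318 = 122.636... → 123.

123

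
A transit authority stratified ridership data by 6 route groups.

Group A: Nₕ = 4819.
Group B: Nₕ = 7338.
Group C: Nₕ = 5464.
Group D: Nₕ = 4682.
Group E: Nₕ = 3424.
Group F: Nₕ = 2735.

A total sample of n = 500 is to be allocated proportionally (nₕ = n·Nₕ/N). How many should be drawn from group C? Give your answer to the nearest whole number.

N = 4819 + 7338 + 5464 + 4682 + 3424 + 2735 = 28462.
n_C = 500·5464/28462 = 95.988... → 96.

96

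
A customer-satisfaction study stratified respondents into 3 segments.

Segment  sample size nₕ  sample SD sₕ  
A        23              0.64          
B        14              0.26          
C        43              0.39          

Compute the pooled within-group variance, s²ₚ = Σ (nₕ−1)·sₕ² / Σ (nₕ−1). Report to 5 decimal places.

A: (23−1)·0.64² = 22·0.4096 = 9.0112
B: (14−1)·0.26² = 13·0.0676 = 0.8788
C: (43−1)·0.39² = 42·0.1521 = 6.3882
Numerator = 16.2782; denominator = Σ(nₕ−1) = 77.
s²ₚ = 16.2782/77 = 0.2114052... → 0.21141.

0.21141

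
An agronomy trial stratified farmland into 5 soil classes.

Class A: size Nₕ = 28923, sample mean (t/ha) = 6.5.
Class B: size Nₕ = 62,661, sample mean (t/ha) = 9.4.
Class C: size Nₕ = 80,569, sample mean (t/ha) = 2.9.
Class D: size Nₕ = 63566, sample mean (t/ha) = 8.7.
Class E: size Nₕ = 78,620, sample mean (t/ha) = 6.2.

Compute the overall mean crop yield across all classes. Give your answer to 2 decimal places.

6.53

N = 28923 + 62661 + 80569 + 63566 + 78620 = 314339.
Weight each subgroup mean by Nₕ/N and sum.
Σ Nₕx̄ₕ = 28923·6.5 + 62661·9.4 + 80569·2.9 + 63566·8.7 + 78620·6.2 = 187999.5 + 589013.4 + 233650.1 + 553024.2 + 487444 = 2051131.2.
Divide by N: 2051131.2 / 314339 = 6.5252... → 6.53.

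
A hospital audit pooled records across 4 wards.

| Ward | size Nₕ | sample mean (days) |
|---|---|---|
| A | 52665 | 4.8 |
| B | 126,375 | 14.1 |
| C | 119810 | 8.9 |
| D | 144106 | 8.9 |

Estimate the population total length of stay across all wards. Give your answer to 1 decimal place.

Estimate total by summing Nₕ·x̄ₕ over strata.
52665·4.8 + 126375·14.1 + 119810·8.9 + 144106·8.9 = 252792 + 1781887.5 + 1066309 + 1282543.4 = 4383531.9.

4383531.9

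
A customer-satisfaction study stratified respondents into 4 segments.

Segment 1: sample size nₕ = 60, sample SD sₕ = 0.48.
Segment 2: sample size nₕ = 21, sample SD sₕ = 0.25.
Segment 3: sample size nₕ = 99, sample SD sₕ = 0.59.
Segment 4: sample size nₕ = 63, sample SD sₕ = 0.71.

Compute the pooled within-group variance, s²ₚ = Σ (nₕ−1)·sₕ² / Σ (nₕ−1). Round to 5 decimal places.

0.33561

Degrees of freedom: 59 + 20 + 98 + 62 = 239.
Σ(nₕ−1)sₕ² = 59·0.2304 + 20·0.0625 + 98·0.3481 + 62·0.5041 = 80.2116.
s²ₚ = 80.2116 / 239 = 0.3356134... → 0.33561.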